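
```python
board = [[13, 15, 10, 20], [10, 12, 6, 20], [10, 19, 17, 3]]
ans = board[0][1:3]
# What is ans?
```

board[0] = [13, 15, 10, 20]. board[0] has length 4. The slice board[0][1:3] selects indices [1, 2] (1->15, 2->10), giving [15, 10].

[15, 10]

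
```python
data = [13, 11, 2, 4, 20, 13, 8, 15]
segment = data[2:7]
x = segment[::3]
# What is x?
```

data has length 8. The slice data[2:7] selects indices [2, 3, 4, 5, 6] (2->2, 3->4, 4->20, 5->13, 6->8), giving [2, 4, 20, 13, 8]. So segment = [2, 4, 20, 13, 8]. segment has length 5. The slice segment[::3] selects indices [0, 3] (0->2, 3->13), giving [2, 13].

[2, 13]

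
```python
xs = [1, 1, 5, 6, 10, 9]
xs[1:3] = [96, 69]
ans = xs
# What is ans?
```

xs starts as [1, 1, 5, 6, 10, 9] (length 6). The slice xs[1:3] covers indices [1, 2] with values [1, 5]. Replacing that slice with [96, 69] (same length) produces [1, 96, 69, 6, 10, 9].

[1, 96, 69, 6, 10, 9]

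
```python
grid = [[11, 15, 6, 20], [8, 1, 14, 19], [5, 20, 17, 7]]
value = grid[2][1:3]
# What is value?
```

grid[2] = [5, 20, 17, 7]. grid[2] has length 4. The slice grid[2][1:3] selects indices [1, 2] (1->20, 2->17), giving [20, 17].

[20, 17]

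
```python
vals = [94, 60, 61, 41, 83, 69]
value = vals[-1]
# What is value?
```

vals has length 6. Negative index -1 maps to positive index 6 + (-1) = 5. vals[5] = 69.

69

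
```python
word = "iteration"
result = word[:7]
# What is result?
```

word has length 9. The slice word[:7] selects indices [0, 1, 2, 3, 4, 5, 6] (0->'i', 1->'t', 2->'e', 3->'r', 4->'a', 5->'t', 6->'i'), giving 'iterati'.

'iterati'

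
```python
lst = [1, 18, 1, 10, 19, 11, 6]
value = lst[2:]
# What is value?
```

lst has length 7. The slice lst[2:] selects indices [2, 3, 4, 5, 6] (2->1, 3->10, 4->19, 5->11, 6->6), giving [1, 10, 19, 11, 6].

[1, 10, 19, 11, 6]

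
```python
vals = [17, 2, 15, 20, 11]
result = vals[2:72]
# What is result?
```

vals has length 5. The slice vals[2:72] selects indices [2, 3, 4] (2->15, 3->20, 4->11), giving [15, 20, 11].

[15, 20, 11]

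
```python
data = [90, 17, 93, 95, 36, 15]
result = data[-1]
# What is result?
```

data has length 6. Negative index -1 maps to positive index 6 + (-1) = 5. data[5] = 15.

15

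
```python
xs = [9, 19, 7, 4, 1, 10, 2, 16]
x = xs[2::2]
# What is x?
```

xs has length 8. The slice xs[2::2] selects indices [2, 4, 6] (2->7, 4->1, 6->2), giving [7, 1, 2].

[7, 1, 2]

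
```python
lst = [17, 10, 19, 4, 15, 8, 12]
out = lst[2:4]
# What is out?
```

lst has length 7. The slice lst[2:4] selects indices [2, 3] (2->19, 3->4), giving [19, 4].

[19, 4]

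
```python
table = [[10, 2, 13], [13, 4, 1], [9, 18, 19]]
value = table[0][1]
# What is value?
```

table[0] = [10, 2, 13]. Taking column 1 of that row yields 2.

2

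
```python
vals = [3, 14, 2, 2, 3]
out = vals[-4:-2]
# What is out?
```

vals has length 5. The slice vals[-4:-2] selects indices [1, 2] (1->14, 2->2), giving [14, 2].

[14, 2]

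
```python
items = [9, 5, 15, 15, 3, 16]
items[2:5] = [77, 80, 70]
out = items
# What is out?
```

items starts as [9, 5, 15, 15, 3, 16] (length 6). The slice items[2:5] covers indices [2, 3, 4] with values [15, 15, 3]. Replacing that slice with [77, 80, 70] (same length) produces [9, 5, 77, 80, 70, 16].

[9, 5, 77, 80, 70, 16]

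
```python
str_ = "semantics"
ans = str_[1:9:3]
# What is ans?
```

str_ has length 9. The slice str_[1:9:3] selects indices [1, 4, 7] (1->'e', 4->'n', 7->'c'), giving 'enc'.

'enc'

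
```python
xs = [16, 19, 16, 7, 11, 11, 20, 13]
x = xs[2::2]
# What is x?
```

xs has length 8. The slice xs[2::2] selects indices [2, 4, 6] (2->16, 4->11, 6->20), giving [16, 11, 20].

[16, 11, 20]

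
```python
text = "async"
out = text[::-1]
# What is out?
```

text has length 5. The slice text[::-1] selects indices [4, 3, 2, 1, 0] (4->'c', 3->'n', 2->'y', 1->'s', 0->'a'), giving 'cnysa'.

'cnysa'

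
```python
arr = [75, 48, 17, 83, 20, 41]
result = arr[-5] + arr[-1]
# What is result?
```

arr has length 6. Negative index -5 maps to positive index 6 + (-5) = 1. arr[1] = 48.
arr has length 6. Negative index -1 maps to positive index 6 + (-1) = 5. arr[5] = 41.
Sum: 48 + 41 = 89.

89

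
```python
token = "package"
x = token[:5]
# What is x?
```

token has length 7. The slice token[:5] selects indices [0, 1, 2, 3, 4] (0->'p', 1->'a', 2->'c', 3->'k', 4->'a'), giving 'packa'.

'packa'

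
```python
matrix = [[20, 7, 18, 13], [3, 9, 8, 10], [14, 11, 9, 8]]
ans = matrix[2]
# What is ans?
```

matrix has 3 rows. Row 2 is [14, 11, 9, 8].

[14, 11, 9, 8]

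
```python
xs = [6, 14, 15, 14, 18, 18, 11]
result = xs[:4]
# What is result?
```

xs has length 7. The slice xs[:4] selects indices [0, 1, 2, 3] (0->6, 1->14, 2->15, 3->14), giving [6, 14, 15, 14].

[6, 14, 15, 14]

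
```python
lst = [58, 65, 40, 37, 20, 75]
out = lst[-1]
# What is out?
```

lst has length 6. Negative index -1 maps to positive index 6 + (-1) = 5. lst[5] = 75.

75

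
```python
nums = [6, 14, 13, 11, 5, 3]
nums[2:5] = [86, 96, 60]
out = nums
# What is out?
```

nums starts as [6, 14, 13, 11, 5, 3] (length 6). The slice nums[2:5] covers indices [2, 3, 4] with values [13, 11, 5]. Replacing that slice with [86, 96, 60] (same length) produces [6, 14, 86, 96, 60, 3].

[6, 14, 86, 96, 60, 3]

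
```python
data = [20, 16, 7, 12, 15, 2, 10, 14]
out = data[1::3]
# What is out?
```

data has length 8. The slice data[1::3] selects indices [1, 4, 7] (1->16, 4->15, 7->14), giving [16, 15, 14].

[16, 15, 14]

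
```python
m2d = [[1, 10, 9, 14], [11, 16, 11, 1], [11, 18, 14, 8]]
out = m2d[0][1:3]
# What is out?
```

m2d[0] = [1, 10, 9, 14]. m2d[0] has length 4. The slice m2d[0][1:3] selects indices [1, 2] (1->10, 2->9), giving [10, 9].

[10, 9]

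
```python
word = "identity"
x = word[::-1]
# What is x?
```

word has length 8. The slice word[::-1] selects indices [7, 6, 5, 4, 3, 2, 1, 0] (7->'y', 6->'t', 5->'i', 4->'t', 3->'n', 2->'e', 1->'d', 0->'i'), giving 'ytitnedi'.

'ytitnedi'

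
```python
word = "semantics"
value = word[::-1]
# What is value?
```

word has length 9. The slice word[::-1] selects indices [8, 7, 6, 5, 4, 3, 2, 1, 0] (8->'s', 7->'c', 6->'i', 5->'t', 4->'n', 3->'a', 2->'m', 1->'e', 0->'s'), giving 'scitnames'.

'scitnames'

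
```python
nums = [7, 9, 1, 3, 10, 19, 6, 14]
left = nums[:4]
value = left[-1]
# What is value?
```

nums has length 8. The slice nums[:4] selects indices [0, 1, 2, 3] (0->7, 1->9, 2->1, 3->3), giving [7, 9, 1, 3]. So left = [7, 9, 1, 3]. Then left[-1] = 3.

3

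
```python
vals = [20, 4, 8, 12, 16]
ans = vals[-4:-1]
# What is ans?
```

vals has length 5. The slice vals[-4:-1] selects indices [1, 2, 3] (1->4, 2->8, 3->12), giving [4, 8, 12].

[4, 8, 12]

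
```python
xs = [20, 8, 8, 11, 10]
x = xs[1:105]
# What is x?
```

xs has length 5. The slice xs[1:105] selects indices [1, 2, 3, 4] (1->8, 2->8, 3->11, 4->10), giving [8, 8, 11, 10].

[8, 8, 11, 10]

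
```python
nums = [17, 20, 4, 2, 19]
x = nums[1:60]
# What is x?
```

nums has length 5. The slice nums[1:60] selects indices [1, 2, 3, 4] (1->20, 2->4, 3->2, 4->19), giving [20, 4, 2, 19].

[20, 4, 2, 19]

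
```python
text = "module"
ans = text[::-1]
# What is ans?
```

text has length 6. The slice text[::-1] selects indices [5, 4, 3, 2, 1, 0] (5->'e', 4->'l', 3->'u', 2->'d', 1->'o', 0->'m'), giving 'eludom'.

'eludom'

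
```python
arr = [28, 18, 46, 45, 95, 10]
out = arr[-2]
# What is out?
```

arr has length 6. Negative index -2 maps to positive index 6 + (-2) = 4. arr[4] = 95.

95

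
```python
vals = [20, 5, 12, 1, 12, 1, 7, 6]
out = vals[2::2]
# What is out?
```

vals has length 8. The slice vals[2::2] selects indices [2, 4, 6] (2->12, 4->12, 6->7), giving [12, 12, 7].

[12, 12, 7]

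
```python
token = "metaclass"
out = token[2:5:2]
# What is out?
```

token has length 9. The slice token[2:5:2] selects indices [2, 4] (2->'t', 4->'c'), giving 'tc'.

'tc'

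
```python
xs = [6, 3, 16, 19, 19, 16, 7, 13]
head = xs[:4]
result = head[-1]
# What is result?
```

xs has length 8. The slice xs[:4] selects indices [0, 1, 2, 3] (0->6, 1->3, 2->16, 3->19), giving [6, 3, 16, 19]. So head = [6, 3, 16, 19]. Then head[-1] = 19.

19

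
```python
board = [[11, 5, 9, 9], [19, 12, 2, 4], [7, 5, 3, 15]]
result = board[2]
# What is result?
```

board has 3 rows. Row 2 is [7, 5, 3, 15].

[7, 5, 3, 15]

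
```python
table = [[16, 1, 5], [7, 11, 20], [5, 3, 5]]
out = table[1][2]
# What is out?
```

table[1] = [7, 11, 20]. Taking column 2 of that row yields 20.

20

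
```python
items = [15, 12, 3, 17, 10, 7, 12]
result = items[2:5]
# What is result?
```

items has length 7. The slice items[2:5] selects indices [2, 3, 4] (2->3, 3->17, 4->10), giving [3, 17, 10].

[3, 17, 10]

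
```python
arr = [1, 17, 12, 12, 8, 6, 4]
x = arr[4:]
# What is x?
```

arr has length 7. The slice arr[4:] selects indices [4, 5, 6] (4->8, 5->6, 6->4), giving [8, 6, 4].

[8, 6, 4]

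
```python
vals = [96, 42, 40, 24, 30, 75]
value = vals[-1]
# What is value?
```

vals has length 6. Negative index -1 maps to positive index 6 + (-1) = 5. vals[5] = 75.

75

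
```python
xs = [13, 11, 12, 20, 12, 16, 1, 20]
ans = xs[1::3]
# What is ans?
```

xs has length 8. The slice xs[1::3] selects indices [1, 4, 7] (1->11, 4->12, 7->20), giving [11, 12, 20].

[11, 12, 20]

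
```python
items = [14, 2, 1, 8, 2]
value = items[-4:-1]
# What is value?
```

items has length 5. The slice items[-4:-1] selects indices [1, 2, 3] (1->2, 2->1, 3->8), giving [2, 1, 8].

[2, 1, 8]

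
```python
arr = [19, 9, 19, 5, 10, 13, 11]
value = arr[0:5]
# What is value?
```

arr has length 7. The slice arr[0:5] selects indices [0, 1, 2, 3, 4] (0->19, 1->9, 2->19, 3->5, 4->10), giving [19, 9, 19, 5, 10].

[19, 9, 19, 5, 10]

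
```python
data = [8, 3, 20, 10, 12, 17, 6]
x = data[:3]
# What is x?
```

data has length 7. The slice data[:3] selects indices [0, 1, 2] (0->8, 1->3, 2->20), giving [8, 3, 20].

[8, 3, 20]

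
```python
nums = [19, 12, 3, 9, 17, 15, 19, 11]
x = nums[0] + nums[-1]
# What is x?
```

nums has length 8. nums[0] = 19.
nums has length 8. Negative index -1 maps to positive index 8 + (-1) = 7. nums[7] = 11.
Sum: 19 + 11 = 30.

30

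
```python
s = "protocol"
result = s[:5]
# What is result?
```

s has length 8. The slice s[:5] selects indices [0, 1, 2, 3, 4] (0->'p', 1->'r', 2->'o', 3->'t', 4->'o'), giving 'proto'.

'proto'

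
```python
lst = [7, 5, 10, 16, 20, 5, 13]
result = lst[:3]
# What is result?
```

lst has length 7. The slice lst[:3] selects indices [0, 1, 2] (0->7, 1->5, 2->10), giving [7, 5, 10].

[7, 5, 10]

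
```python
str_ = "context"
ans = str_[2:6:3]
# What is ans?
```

str_ has length 7. The slice str_[2:6:3] selects indices [2, 5] (2->'n', 5->'x'), giving 'nx'.

'nx'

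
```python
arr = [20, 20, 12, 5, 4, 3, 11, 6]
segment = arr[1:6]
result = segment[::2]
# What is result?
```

arr has length 8. The slice arr[1:6] selects indices [1, 2, 3, 4, 5] (1->20, 2->12, 3->5, 4->4, 5->3), giving [20, 12, 5, 4, 3]. So segment = [20, 12, 5, 4, 3]. segment has length 5. The slice segment[::2] selects indices [0, 2, 4] (0->20, 2->5, 4->3), giving [20, 5, 3].

[20, 5, 3]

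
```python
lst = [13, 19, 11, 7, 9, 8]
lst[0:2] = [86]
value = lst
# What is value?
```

lst starts as [13, 19, 11, 7, 9, 8] (length 6). The slice lst[0:2] covers indices [0, 1] with values [13, 19]. Replacing that slice with [86] (different length) produces [86, 11, 7, 9, 8].

[86, 11, 7, 9, 8]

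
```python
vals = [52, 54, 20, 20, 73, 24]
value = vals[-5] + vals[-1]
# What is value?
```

vals has length 6. Negative index -5 maps to positive index 6 + (-5) = 1. vals[1] = 54.
vals has length 6. Negative index -1 maps to positive index 6 + (-1) = 5. vals[5] = 24.
Sum: 54 + 24 = 78.

78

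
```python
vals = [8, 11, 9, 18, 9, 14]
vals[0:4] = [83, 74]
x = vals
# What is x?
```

vals starts as [8, 11, 9, 18, 9, 14] (length 6). The slice vals[0:4] covers indices [0, 1, 2, 3] with values [8, 11, 9, 18]. Replacing that slice with [83, 74] (different length) produces [83, 74, 9, 14].

[83, 74, 9, 14]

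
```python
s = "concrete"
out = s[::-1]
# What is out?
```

s has length 8. The slice s[::-1] selects indices [7, 6, 5, 4, 3, 2, 1, 0] (7->'e', 6->'t', 5->'e', 4->'r', 3->'c', 2->'n', 1->'o', 0->'c'), giving 'etercnoc'.

'etercnoc'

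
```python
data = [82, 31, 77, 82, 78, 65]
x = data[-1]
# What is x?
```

data has length 6. Negative index -1 maps to positive index 6 + (-1) = 5. data[5] = 65.

65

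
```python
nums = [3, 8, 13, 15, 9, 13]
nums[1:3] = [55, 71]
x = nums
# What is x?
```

nums starts as [3, 8, 13, 15, 9, 13] (length 6). The slice nums[1:3] covers indices [1, 2] with values [8, 13]. Replacing that slice with [55, 71] (same length) produces [3, 55, 71, 15, 9, 13].

[3, 55, 71, 15, 9, 13]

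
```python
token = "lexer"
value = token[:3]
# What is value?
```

token has length 5. The slice token[:3] selects indices [0, 1, 2] (0->'l', 1->'e', 2->'x'), giving 'lex'.

'lex'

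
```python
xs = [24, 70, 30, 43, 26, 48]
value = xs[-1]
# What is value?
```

xs has length 6. Negative index -1 maps to positive index 6 + (-1) = 5. xs[5] = 48.

48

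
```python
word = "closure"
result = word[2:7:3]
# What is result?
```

word has length 7. The slice word[2:7:3] selects indices [2, 5] (2->'o', 5->'r'), giving 'or'.

'or'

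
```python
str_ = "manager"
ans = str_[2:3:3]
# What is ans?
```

str_ has length 7. The slice str_[2:3:3] selects indices [2] (2->'n'), giving 'n'.

'n'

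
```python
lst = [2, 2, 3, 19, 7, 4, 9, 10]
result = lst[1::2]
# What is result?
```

lst has length 8. The slice lst[1::2] selects indices [1, 3, 5, 7] (1->2, 3->19, 5->4, 7->10), giving [2, 19, 4, 10].

[2, 19, 4, 10]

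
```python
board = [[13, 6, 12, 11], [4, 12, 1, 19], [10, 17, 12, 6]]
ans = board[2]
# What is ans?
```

board has 3 rows. Row 2 is [10, 17, 12, 6].

[10, 17, 12, 6]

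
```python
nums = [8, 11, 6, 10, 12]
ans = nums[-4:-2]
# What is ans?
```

nums has length 5. The slice nums[-4:-2] selects indices [1, 2] (1->11, 2->6), giving [11, 6].

[11, 6]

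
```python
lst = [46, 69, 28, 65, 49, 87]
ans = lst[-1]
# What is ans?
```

lst has length 6. Negative index -1 maps to positive index 6 + (-1) = 5. lst[5] = 87.

87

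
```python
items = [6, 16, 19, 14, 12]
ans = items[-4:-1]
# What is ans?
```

items has length 5. The slice items[-4:-1] selects indices [1, 2, 3] (1->16, 2->19, 3->14), giving [16, 19, 14].

[16, 19, 14]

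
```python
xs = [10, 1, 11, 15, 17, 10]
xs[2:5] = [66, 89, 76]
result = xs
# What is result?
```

xs starts as [10, 1, 11, 15, 17, 10] (length 6). The slice xs[2:5] covers indices [2, 3, 4] with values [11, 15, 17]. Replacing that slice with [66, 89, 76] (same length) produces [10, 1, 66, 89, 76, 10].

[10, 1, 66, 89, 76, 10]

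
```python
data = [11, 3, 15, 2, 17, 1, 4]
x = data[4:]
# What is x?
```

data has length 7. The slice data[4:] selects indices [4, 5, 6] (4->17, 5->1, 6->4), giving [17, 1, 4].

[17, 1, 4]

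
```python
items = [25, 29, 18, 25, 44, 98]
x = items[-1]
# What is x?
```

items has length 6. Negative index -1 maps to positive index 6 + (-1) = 5. items[5] = 98.

98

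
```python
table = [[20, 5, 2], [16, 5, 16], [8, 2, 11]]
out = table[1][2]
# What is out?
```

table[1] = [16, 5, 16]. Taking column 2 of that row yields 16.

16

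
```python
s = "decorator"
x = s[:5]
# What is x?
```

s has length 9. The slice s[:5] selects indices [0, 1, 2, 3, 4] (0->'d', 1->'e', 2->'c', 3->'o', 4->'r'), giving 'decor'.

'decor'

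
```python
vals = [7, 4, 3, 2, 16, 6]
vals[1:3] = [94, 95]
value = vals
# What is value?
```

vals starts as [7, 4, 3, 2, 16, 6] (length 6). The slice vals[1:3] covers indices [1, 2] with values [4, 3]. Replacing that slice with [94, 95] (same length) produces [7, 94, 95, 2, 16, 6].

[7, 94, 95, 2, 16, 6]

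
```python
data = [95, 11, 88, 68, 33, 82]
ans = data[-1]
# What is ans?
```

data has length 6. Negative index -1 maps to positive index 6 + (-1) = 5. data[5] = 82.

82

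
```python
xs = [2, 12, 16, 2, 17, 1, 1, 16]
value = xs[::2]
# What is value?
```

xs has length 8. The slice xs[::2] selects indices [0, 2, 4, 6] (0->2, 2->16, 4->17, 6->1), giving [2, 16, 17, 1].

[2, 16, 17, 1]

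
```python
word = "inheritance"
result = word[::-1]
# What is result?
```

word has length 11. The slice word[::-1] selects indices [10, 9, 8, 7, 6, 5, 4, 3, 2, 1, 0] (10->'e', 9->'c', 8->'n', 7->'a', 6->'t', 5->'i', 4->'r', 3->'e', 2->'h', 1->'n', 0->'i'), giving 'ecnatirehni'.

'ecnatirehni'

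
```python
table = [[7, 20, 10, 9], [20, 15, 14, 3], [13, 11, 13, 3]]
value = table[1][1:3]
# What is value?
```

table[1] = [20, 15, 14, 3]. table[1] has length 4. The slice table[1][1:3] selects indices [1, 2] (1->15, 2->14), giving [15, 14].

[15, 14]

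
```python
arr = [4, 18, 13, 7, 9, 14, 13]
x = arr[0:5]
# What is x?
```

arr has length 7. The slice arr[0:5] selects indices [0, 1, 2, 3, 4] (0->4, 1->18, 2->13, 3->7, 4->9), giving [4, 18, 13, 7, 9].

[4, 18, 13, 7, 9]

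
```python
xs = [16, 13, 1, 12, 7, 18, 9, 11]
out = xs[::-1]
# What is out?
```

xs has length 8. The slice xs[::-1] selects indices [7, 6, 5, 4, 3, 2, 1, 0] (7->11, 6->9, 5->18, 4->7, 3->12, 2->1, 1->13, 0->16), giving [11, 9, 18, 7, 12, 1, 13, 16].

[11, 9, 18, 7, 12, 1, 13, 16]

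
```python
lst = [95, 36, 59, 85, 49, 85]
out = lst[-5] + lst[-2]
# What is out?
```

lst has length 6. Negative index -5 maps to positive index 6 + (-5) = 1. lst[1] = 36.
lst has length 6. Negative index -2 maps to positive index 6 + (-2) = 4. lst[4] = 49.
Sum: 36 + 49 = 85.

85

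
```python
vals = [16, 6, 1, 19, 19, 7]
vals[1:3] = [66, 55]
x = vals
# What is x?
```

vals starts as [16, 6, 1, 19, 19, 7] (length 6). The slice vals[1:3] covers indices [1, 2] with values [6, 1]. Replacing that slice with [66, 55] (same length) produces [16, 66, 55, 19, 19, 7].

[16, 66, 55, 19, 19, 7]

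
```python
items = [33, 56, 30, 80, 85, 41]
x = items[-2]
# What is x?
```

items has length 6. Negative index -2 maps to positive index 6 + (-2) = 4. items[4] = 85.

85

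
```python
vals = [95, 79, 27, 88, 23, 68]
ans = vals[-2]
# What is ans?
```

vals has length 6. Negative index -2 maps to positive index 6 + (-2) = 4. vals[4] = 23.

23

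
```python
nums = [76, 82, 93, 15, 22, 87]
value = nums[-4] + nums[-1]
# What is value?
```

nums has length 6. Negative index -4 maps to positive index 6 + (-4) = 2. nums[2] = 93.
nums has length 6. Negative index -1 maps to positive index 6 + (-1) = 5. nums[5] = 87.
Sum: 93 + 87 = 180.

180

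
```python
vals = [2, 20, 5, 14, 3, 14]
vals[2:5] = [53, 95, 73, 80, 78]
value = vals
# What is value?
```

vals starts as [2, 20, 5, 14, 3, 14] (length 6). The slice vals[2:5] covers indices [2, 3, 4] with values [5, 14, 3]. Replacing that slice with [53, 95, 73, 80, 78] (different length) produces [2, 20, 53, 95, 73, 80, 78, 14].

[2, 20, 53, 95, 73, 80, 78, 14]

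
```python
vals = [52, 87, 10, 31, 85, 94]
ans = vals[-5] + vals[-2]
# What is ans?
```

vals has length 6. Negative index -5 maps to positive index 6 + (-5) = 1. vals[1] = 87.
vals has length 6. Negative index -2 maps to positive index 6 + (-2) = 4. vals[4] = 85.
Sum: 87 + 85 = 172.

172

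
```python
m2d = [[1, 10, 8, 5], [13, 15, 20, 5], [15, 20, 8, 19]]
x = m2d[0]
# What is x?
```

m2d has 3 rows. Row 0 is [1, 10, 8, 5].

[1, 10, 8, 5]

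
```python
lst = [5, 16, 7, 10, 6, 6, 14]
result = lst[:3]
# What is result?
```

lst has length 7. The slice lst[:3] selects indices [0, 1, 2] (0->5, 1->16, 2->7), giving [5, 16, 7].

[5, 16, 7]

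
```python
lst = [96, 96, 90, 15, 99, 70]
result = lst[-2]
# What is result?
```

lst has length 6. Negative index -2 maps to positive index 6 + (-2) = 4. lst[4] = 99.

99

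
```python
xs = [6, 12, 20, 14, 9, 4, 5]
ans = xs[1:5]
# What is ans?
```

xs has length 7. The slice xs[1:5] selects indices [1, 2, 3, 4] (1->12, 2->20, 3->14, 4->9), giving [12, 20, 14, 9].

[12, 20, 14, 9]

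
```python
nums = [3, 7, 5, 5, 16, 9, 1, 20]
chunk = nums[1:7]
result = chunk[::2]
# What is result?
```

nums has length 8. The slice nums[1:7] selects indices [1, 2, 3, 4, 5, 6] (1->7, 2->5, 3->5, 4->16, 5->9, 6->1), giving [7, 5, 5, 16, 9, 1]. So chunk = [7, 5, 5, 16, 9, 1]. chunk has length 6. The slice chunk[::2] selects indices [0, 2, 4] (0->7, 2->5, 4->9), giving [7, 5, 9].

[7, 5, 9]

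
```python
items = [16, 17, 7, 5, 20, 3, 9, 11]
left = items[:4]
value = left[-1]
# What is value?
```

items has length 8. The slice items[:4] selects indices [0, 1, 2, 3] (0->16, 1->17, 2->7, 3->5), giving [16, 17, 7, 5]. So left = [16, 17, 7, 5]. Then left[-1] = 5.

5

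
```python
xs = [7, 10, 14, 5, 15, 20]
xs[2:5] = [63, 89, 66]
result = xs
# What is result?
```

xs starts as [7, 10, 14, 5, 15, 20] (length 6). The slice xs[2:5] covers indices [2, 3, 4] with values [14, 5, 15]. Replacing that slice with [63, 89, 66] (same length) produces [7, 10, 63, 89, 66, 20].

[7, 10, 63, 89, 66, 20]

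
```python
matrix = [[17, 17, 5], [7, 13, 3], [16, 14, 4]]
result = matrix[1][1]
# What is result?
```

matrix[1] = [7, 13, 3]. Taking column 1 of that row yields 13.

13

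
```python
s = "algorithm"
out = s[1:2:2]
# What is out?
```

s has length 9. The slice s[1:2:2] selects indices [1] (1->'l'), giving 'l'.

'l'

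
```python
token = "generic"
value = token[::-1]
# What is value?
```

token has length 7. The slice token[::-1] selects indices [6, 5, 4, 3, 2, 1, 0] (6->'c', 5->'i', 4->'r', 3->'e', 2->'n', 1->'e', 0->'g'), giving 'cireneg'.

'cireneg'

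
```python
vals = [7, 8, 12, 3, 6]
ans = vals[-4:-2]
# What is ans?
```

vals has length 5. The slice vals[-4:-2] selects indices [1, 2] (1->8, 2->12), giving [8, 12].

[8, 12]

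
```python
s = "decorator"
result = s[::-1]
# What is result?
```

s has length 9. The slice s[::-1] selects indices [8, 7, 6, 5, 4, 3, 2, 1, 0] (8->'r', 7->'o', 6->'t', 5->'a', 4->'r', 3->'o', 2->'c', 1->'e', 0->'d'), giving 'rotaroced'.

'rotaroced'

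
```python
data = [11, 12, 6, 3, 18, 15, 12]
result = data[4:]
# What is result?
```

data has length 7. The slice data[4:] selects indices [4, 5, 6] (4->18, 5->15, 6->12), giving [18, 15, 12].

[18, 15, 12]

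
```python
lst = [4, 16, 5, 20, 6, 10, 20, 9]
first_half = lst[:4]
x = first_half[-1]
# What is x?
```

lst has length 8. The slice lst[:4] selects indices [0, 1, 2, 3] (0->4, 1->16, 2->5, 3->20), giving [4, 16, 5, 20]. So first_half = [4, 16, 5, 20]. Then first_half[-1] = 20.

20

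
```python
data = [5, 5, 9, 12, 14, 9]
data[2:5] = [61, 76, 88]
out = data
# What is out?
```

data starts as [5, 5, 9, 12, 14, 9] (length 6). The slice data[2:5] covers indices [2, 3, 4] with values [9, 12, 14]. Replacing that slice with [61, 76, 88] (same length) produces [5, 5, 61, 76, 88, 9].

[5, 5, 61, 76, 88, 9]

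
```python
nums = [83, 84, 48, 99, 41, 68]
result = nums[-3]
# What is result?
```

nums has length 6. Negative index -3 maps to positive index 6 + (-3) = 3. nums[3] = 99.

99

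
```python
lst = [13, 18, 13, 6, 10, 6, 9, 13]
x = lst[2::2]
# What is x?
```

lst has length 8. The slice lst[2::2] selects indices [2, 4, 6] (2->13, 4->10, 6->9), giving [13, 10, 9].

[13, 10, 9]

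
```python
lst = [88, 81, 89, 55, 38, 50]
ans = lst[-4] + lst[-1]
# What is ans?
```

lst has length 6. Negative index -4 maps to positive index 6 + (-4) = 2. lst[2] = 89.
lst has length 6. Negative index -1 maps to positive index 6 + (-1) = 5. lst[5] = 50.
Sum: 89 + 50 = 139.

139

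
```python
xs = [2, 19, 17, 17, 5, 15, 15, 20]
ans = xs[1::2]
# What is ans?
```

xs has length 8. The slice xs[1::2] selects indices [1, 3, 5, 7] (1->19, 3->17, 5->15, 7->20), giving [19, 17, 15, 20].

[19, 17, 15, 20]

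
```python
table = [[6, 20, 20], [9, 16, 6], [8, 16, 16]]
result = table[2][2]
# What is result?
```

table[2] = [8, 16, 16]. Taking column 2 of that row yields 16.

16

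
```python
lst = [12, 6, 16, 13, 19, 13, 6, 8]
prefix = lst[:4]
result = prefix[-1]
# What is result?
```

lst has length 8. The slice lst[:4] selects indices [0, 1, 2, 3] (0->12, 1->6, 2->16, 3->13), giving [12, 6, 16, 13]. So prefix = [12, 6, 16, 13]. Then prefix[-1] = 13.

13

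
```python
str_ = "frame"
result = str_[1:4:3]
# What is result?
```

str_ has length 5. The slice str_[1:4:3] selects indices [1] (1->'r'), giving 'r'.

'r'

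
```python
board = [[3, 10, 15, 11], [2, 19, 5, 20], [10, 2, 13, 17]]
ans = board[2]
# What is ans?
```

board has 3 rows. Row 2 is [10, 2, 13, 17].

[10, 2, 13, 17]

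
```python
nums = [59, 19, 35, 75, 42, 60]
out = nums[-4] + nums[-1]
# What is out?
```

nums has length 6. Negative index -4 maps to positive index 6 + (-4) = 2. nums[2] = 35.
nums has length 6. Negative index -1 maps to positive index 6 + (-1) = 5. nums[5] = 60.
Sum: 35 + 60 = 95.

95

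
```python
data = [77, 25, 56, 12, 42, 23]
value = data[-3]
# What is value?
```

data has length 6. Negative index -3 maps to positive index 6 + (-3) = 3. data[3] = 12.

12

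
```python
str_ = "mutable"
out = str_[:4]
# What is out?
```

str_ has length 7. The slice str_[:4] selects indices [0, 1, 2, 3] (0->'m', 1->'u', 2->'t', 3->'a'), giving 'muta'.

'muta'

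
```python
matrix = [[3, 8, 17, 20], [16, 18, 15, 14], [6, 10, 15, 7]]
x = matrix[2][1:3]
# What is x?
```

matrix[2] = [6, 10, 15, 7]. matrix[2] has length 4. The slice matrix[2][1:3] selects indices [1, 2] (1->10, 2->15), giving [10, 15].

[10, 15]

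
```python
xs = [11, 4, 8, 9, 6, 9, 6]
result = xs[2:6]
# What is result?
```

xs has length 7. The slice xs[2:6] selects indices [2, 3, 4, 5] (2->8, 3->9, 4->6, 5->9), giving [8, 9, 6, 9].

[8, 9, 6, 9]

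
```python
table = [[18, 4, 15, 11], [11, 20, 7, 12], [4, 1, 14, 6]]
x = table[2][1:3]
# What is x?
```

table[2] = [4, 1, 14, 6]. table[2] has length 4. The slice table[2][1:3] selects indices [1, 2] (1->1, 2->14), giving [1, 14].

[1, 14]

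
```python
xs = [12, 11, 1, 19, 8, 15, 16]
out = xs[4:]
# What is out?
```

xs has length 7. The slice xs[4:] selects indices [4, 5, 6] (4->8, 5->15, 6->16), giving [8, 15, 16].

[8, 15, 16]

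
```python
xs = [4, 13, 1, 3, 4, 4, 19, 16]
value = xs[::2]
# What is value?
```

xs has length 8. The slice xs[::2] selects indices [0, 2, 4, 6] (0->4, 2->1, 4->4, 6->19), giving [4, 1, 4, 19].

[4, 1, 4, 19]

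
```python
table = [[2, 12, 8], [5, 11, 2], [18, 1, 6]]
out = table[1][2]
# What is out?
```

table[1] = [5, 11, 2]. Taking column 2 of that row yields 2.

2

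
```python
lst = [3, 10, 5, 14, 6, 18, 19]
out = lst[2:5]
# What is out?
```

lst has length 7. The slice lst[2:5] selects indices [2, 3, 4] (2->5, 3->14, 4->6), giving [5, 14, 6].

[5, 14, 6]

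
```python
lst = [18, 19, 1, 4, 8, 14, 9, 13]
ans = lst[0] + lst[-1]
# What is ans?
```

lst has length 8. lst[0] = 18.
lst has length 8. Negative index -1 maps to positive index 8 + (-1) = 7. lst[7] = 13.
Sum: 18 + 13 = 31.

31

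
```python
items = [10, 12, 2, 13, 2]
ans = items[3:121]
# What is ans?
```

items has length 5. The slice items[3:121] selects indices [3, 4] (3->13, 4->2), giving [13, 2].

[13, 2]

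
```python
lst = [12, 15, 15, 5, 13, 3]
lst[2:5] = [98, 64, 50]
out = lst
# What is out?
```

lst starts as [12, 15, 15, 5, 13, 3] (length 6). The slice lst[2:5] covers indices [2, 3, 4] with values [15, 5, 13]. Replacing that slice with [98, 64, 50] (same length) produces [12, 15, 98, 64, 50, 3].

[12, 15, 98, 64, 50, 3]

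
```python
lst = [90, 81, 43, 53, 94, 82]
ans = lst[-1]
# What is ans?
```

lst has length 6. Negative index -1 maps to positive index 6 + (-1) = 5. lst[5] = 82.

82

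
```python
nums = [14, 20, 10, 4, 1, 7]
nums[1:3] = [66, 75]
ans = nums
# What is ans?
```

nums starts as [14, 20, 10, 4, 1, 7] (length 6). The slice nums[1:3] covers indices [1, 2] with values [20, 10]. Replacing that slice with [66, 75] (same length) produces [14, 66, 75, 4, 1, 7].

[14, 66, 75, 4, 1, 7]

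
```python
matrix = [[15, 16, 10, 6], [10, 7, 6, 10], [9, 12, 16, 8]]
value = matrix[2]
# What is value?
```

matrix has 3 rows. Row 2 is [9, 12, 16, 8].

[9, 12, 16, 8]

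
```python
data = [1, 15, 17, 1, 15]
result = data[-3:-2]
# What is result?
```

data has length 5. The slice data[-3:-2] selects indices [2] (2->17), giving [17].

[17]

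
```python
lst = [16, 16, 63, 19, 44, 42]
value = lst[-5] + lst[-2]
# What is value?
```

lst has length 6. Negative index -5 maps to positive index 6 + (-5) = 1. lst[1] = 16.
lst has length 6. Negative index -2 maps to positive index 6 + (-2) = 4. lst[4] = 44.
Sum: 16 + 44 = 60.

60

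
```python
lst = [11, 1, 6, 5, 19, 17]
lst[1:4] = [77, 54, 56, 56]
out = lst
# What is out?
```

lst starts as [11, 1, 6, 5, 19, 17] (length 6). The slice lst[1:4] covers indices [1, 2, 3] with values [1, 6, 5]. Replacing that slice with [77, 54, 56, 56] (different length) produces [11, 77, 54, 56, 56, 19, 17].

[11, 77, 54, 56, 56, 19, 17]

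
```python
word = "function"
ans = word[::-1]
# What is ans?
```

word has length 8. The slice word[::-1] selects indices [7, 6, 5, 4, 3, 2, 1, 0] (7->'n', 6->'o', 5->'i', 4->'t', 3->'c', 2->'n', 1->'u', 0->'f'), giving 'noitcnuf'.

'noitcnuf'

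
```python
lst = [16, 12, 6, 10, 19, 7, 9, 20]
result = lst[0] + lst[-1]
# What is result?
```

lst has length 8. lst[0] = 16.
lst has length 8. Negative index -1 maps to positive index 8 + (-1) = 7. lst[7] = 20.
Sum: 16 + 20 = 36.

36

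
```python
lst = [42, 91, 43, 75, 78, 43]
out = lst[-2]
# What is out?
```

lst has length 6. Negative index -2 maps to positive index 6 + (-2) = 4. lst[4] = 78.

78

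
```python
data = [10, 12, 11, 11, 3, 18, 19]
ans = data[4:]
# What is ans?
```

data has length 7. The slice data[4:] selects indices [4, 5, 6] (4->3, 5->18, 6->19), giving [3, 18, 19].

[3, 18, 19]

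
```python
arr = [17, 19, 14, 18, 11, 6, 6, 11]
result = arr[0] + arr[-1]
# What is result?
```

arr has length 8. arr[0] = 17.
arr has length 8. Negative index -1 maps to positive index 8 + (-1) = 7. arr[7] = 11.
Sum: 17 + 11 = 28.

28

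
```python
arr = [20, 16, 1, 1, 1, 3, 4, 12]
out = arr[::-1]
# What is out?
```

arr has length 8. The slice arr[::-1] selects indices [7, 6, 5, 4, 3, 2, 1, 0] (7->12, 6->4, 5->3, 4->1, 3->1, 2->1, 1->16, 0->20), giving [12, 4, 3, 1, 1, 1, 16, 20].

[12, 4, 3, 1, 1, 1, 16, 20]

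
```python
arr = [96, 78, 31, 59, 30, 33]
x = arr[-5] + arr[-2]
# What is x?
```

arr has length 6. Negative index -5 maps to positive index 6 + (-5) = 1. arr[1] = 78.
arr has length 6. Negative index -2 maps to positive index 6 + (-2) = 4. arr[4] = 30.
Sum: 78 + 30 = 108.

108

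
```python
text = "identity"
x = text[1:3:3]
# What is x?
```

text has length 8. The slice text[1:3:3] selects indices [1] (1->'d'), giving 'd'.

'd'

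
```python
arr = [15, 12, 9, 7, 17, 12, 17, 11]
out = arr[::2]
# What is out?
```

arr has length 8. The slice arr[::2] selects indices [0, 2, 4, 6] (0->15, 2->9, 4->17, 6->17), giving [15, 9, 17, 17].

[15, 9, 17, 17]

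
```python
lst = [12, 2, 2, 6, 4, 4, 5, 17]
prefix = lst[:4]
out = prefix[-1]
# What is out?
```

lst has length 8. The slice lst[:4] selects indices [0, 1, 2, 3] (0->12, 1->2, 2->2, 3->6), giving [12, 2, 2, 6]. So prefix = [12, 2, 2, 6]. Then prefix[-1] = 6.

6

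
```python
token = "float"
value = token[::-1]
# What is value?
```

token has length 5. The slice token[::-1] selects indices [4, 3, 2, 1, 0] (4->'t', 3->'a', 2->'o', 1->'l', 0->'f'), giving 'taolf'.

'taolf'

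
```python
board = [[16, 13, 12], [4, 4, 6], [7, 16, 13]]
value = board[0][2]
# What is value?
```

board[0] = [16, 13, 12]. Taking column 2 of that row yields 12.

12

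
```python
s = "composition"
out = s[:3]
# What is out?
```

s has length 11. The slice s[:3] selects indices [0, 1, 2] (0->'c', 1->'o', 2->'m'), giving 'com'.

'com'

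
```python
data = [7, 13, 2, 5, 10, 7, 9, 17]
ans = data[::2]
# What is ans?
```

data has length 8. The slice data[::2] selects indices [0, 2, 4, 6] (0->7, 2->2, 4->10, 6->9), giving [7, 2, 10, 9].

[7, 2, 10, 9]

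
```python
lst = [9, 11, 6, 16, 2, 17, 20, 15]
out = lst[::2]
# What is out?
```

lst has length 8. The slice lst[::2] selects indices [0, 2, 4, 6] (0->9, 2->6, 4->2, 6->20), giving [9, 6, 2, 20].

[9, 6, 2, 20]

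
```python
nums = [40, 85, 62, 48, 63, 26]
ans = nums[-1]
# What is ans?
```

nums has length 6. Negative index -1 maps to positive index 6 + (-1) = 5. nums[5] = 26.

26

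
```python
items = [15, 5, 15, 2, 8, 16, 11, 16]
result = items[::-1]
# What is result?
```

items has length 8. The slice items[::-1] selects indices [7, 6, 5, 4, 3, 2, 1, 0] (7->16, 6->11, 5->16, 4->8, 3->2, 2->15, 1->5, 0->15), giving [16, 11, 16, 8, 2, 15, 5, 15].

[16, 11, 16, 8, 2, 15, 5, 15]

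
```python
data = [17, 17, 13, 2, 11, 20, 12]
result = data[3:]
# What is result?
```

data has length 7. The slice data[3:] selects indices [3, 4, 5, 6] (3->2, 4->11, 5->20, 6->12), giving [2, 11, 20, 12].

[2, 11, 20, 12]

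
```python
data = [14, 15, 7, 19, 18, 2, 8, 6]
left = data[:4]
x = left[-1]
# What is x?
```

data has length 8. The slice data[:4] selects indices [0, 1, 2, 3] (0->14, 1->15, 2->7, 3->19), giving [14, 15, 7, 19]. So left = [14, 15, 7, 19]. Then left[-1] = 19.

19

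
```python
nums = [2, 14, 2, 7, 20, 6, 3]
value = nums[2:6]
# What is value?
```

nums has length 7. The slice nums[2:6] selects indices [2, 3, 4, 5] (2->2, 3->7, 4->20, 5->6), giving [2, 7, 20, 6].

[2, 7, 20, 6]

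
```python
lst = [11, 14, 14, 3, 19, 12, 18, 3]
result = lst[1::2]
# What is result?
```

lst has length 8. The slice lst[1::2] selects indices [1, 3, 5, 7] (1->14, 3->3, 5->12, 7->3), giving [14, 3, 12, 3].

[14, 3, 12, 3]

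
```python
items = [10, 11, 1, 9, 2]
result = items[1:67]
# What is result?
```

items has length 5. The slice items[1:67] selects indices [1, 2, 3, 4] (1->11, 2->1, 3->9, 4->2), giving [11, 1, 9, 2].

[11, 1, 9, 2]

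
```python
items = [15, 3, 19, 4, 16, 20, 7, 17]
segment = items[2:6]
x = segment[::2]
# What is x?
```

items has length 8. The slice items[2:6] selects indices [2, 3, 4, 5] (2->19, 3->4, 4->16, 5->20), giving [19, 4, 16, 20]. So segment = [19, 4, 16, 20]. segment has length 4. The slice segment[::2] selects indices [0, 2] (0->19, 2->16), giving [19, 16].

[19, 16]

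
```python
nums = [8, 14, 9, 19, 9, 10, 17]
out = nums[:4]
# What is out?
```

nums has length 7. The slice nums[:4] selects indices [0, 1, 2, 3] (0->8, 1->14, 2->9, 3->19), giving [8, 14, 9, 19].

[8, 14, 9, 19]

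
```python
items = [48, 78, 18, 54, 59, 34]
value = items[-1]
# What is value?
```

items has length 6. Negative index -1 maps to positive index 6 + (-1) = 5. items[5] = 34.

34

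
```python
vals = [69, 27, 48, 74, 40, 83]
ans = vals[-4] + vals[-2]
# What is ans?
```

vals has length 6. Negative index -4 maps to positive index 6 + (-4) = 2. vals[2] = 48.
vals has length 6. Negative index -2 maps to positive index 6 + (-2) = 4. vals[4] = 40.
Sum: 48 + 40 = 88.

88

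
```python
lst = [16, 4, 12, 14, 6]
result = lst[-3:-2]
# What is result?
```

lst has length 5. The slice lst[-3:-2] selects indices [2] (2->12), giving [12].

[12]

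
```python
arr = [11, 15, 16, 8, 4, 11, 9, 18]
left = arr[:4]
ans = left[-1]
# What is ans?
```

arr has length 8. The slice arr[:4] selects indices [0, 1, 2, 3] (0->11, 1->15, 2->16, 3->8), giving [11, 15, 16, 8]. So left = [11, 15, 16, 8]. Then left[-1] = 8.

8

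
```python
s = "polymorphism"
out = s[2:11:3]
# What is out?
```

s has length 12. The slice s[2:11:3] selects indices [2, 5, 8] (2->'l', 5->'o', 8->'h'), giving 'loh'.

'loh'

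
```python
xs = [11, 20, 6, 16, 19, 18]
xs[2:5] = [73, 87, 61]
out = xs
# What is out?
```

xs starts as [11, 20, 6, 16, 19, 18] (length 6). The slice xs[2:5] covers indices [2, 3, 4] with values [6, 16, 19]. Replacing that slice with [73, 87, 61] (same length) produces [11, 20, 73, 87, 61, 18].

[11, 20, 73, 87, 61, 18]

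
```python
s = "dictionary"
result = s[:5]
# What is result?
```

s has length 10. The slice s[:5] selects indices [0, 1, 2, 3, 4] (0->'d', 1->'i', 2->'c', 3->'t', 4->'i'), giving 'dicti'.

'dicti'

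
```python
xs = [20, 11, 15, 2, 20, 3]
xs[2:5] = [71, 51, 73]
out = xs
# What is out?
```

xs starts as [20, 11, 15, 2, 20, 3] (length 6). The slice xs[2:5] covers indices [2, 3, 4] with values [15, 2, 20]. Replacing that slice with [71, 51, 73] (same length) produces [20, 11, 71, 51, 73, 3].

[20, 11, 71, 51, 73, 3]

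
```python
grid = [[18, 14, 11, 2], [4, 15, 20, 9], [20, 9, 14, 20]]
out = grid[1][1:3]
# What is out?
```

grid[1] = [4, 15, 20, 9]. grid[1] has length 4. The slice grid[1][1:3] selects indices [1, 2] (1->15, 2->20), giving [15, 20].

[15, 20]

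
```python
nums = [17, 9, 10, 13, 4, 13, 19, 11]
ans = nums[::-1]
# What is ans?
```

nums has length 8. The slice nums[::-1] selects indices [7, 6, 5, 4, 3, 2, 1, 0] (7->11, 6->19, 5->13, 4->4, 3->13, 2->10, 1->9, 0->17), giving [11, 19, 13, 4, 13, 10, 9, 17].

[11, 19, 13, 4, 13, 10, 9, 17]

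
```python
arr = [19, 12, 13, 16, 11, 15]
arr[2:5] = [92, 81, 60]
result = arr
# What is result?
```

arr starts as [19, 12, 13, 16, 11, 15] (length 6). The slice arr[2:5] covers indices [2, 3, 4] with values [13, 16, 11]. Replacing that slice with [92, 81, 60] (same length) produces [19, 12, 92, 81, 60, 15].

[19, 12, 92, 81, 60, 15]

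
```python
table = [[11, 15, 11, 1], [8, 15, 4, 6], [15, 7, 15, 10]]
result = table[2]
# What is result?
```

table has 3 rows. Row 2 is [15, 7, 15, 10].

[15, 7, 15, 10]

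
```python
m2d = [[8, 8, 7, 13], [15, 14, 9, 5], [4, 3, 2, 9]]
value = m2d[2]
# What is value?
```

m2d has 3 rows. Row 2 is [4, 3, 2, 9].

[4, 3, 2, 9]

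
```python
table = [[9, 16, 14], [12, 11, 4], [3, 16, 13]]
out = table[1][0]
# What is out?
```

table[1] = [12, 11, 4]. Taking column 0 of that row yields 12.

12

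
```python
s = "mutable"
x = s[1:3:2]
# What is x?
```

s has length 7. The slice s[1:3:2] selects indices [1] (1->'u'), giving 'u'.

'u'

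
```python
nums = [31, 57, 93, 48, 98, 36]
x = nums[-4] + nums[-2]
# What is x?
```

nums has length 6. Negative index -4 maps to positive index 6 + (-4) = 2. nums[2] = 93.
nums has length 6. Negative index -2 maps to positive index 6 + (-2) = 4. nums[4] = 98.
Sum: 93 + 98 = 191.

191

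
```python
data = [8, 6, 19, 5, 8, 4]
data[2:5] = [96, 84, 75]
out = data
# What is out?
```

data starts as [8, 6, 19, 5, 8, 4] (length 6). The slice data[2:5] covers indices [2, 3, 4] with values [19, 5, 8]. Replacing that slice with [96, 84, 75] (same length) produces [8, 6, 96, 84, 75, 4].

[8, 6, 96, 84, 75, 4]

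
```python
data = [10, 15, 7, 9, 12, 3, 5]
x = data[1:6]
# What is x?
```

data has length 7. The slice data[1:6] selects indices [1, 2, 3, 4, 5] (1->15, 2->7, 3->9, 4->12, 5->3), giving [15, 7, 9, 12, 3].

[15, 7, 9, 12, 3]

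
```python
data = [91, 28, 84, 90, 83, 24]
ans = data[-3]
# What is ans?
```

data has length 6. Negative index -3 maps to positive index 6 + (-3) = 3. data[3] = 90.

90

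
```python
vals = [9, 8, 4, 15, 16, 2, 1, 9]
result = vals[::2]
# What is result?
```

vals has length 8. The slice vals[::2] selects indices [0, 2, 4, 6] (0->9, 2->4, 4->16, 6->1), giving [9, 4, 16, 1].

[9, 4, 16, 1]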